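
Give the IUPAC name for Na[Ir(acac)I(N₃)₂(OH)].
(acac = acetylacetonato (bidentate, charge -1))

sodium (acetylacetonato)diazidohydroxoiodoiridate(IV)

The 1 sodium counter-ion carries a total charge of +1, so each complex ion is 1−.
Ligand charges: 2×azido (-1 each), 1×acetylacetonato (-1 each), 1×iodo (-1 each), 1×hydroxo (-1 each); total -5. So Ir + (-5) = 1−, giving Ir = +4.
Ligands are named alphabetically: acetylacetonato before azido before hydroxo before iodo.
The complex ion is anionic, so iridium takes the -ate form iridate(IV).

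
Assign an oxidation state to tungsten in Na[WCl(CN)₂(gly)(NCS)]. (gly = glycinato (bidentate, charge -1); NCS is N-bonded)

1 sodium outside the brackets (+1 each) → the complex ion is 1−.
Ligand charges: 1×Cl = -1; 1×gly = -1; 2×CN = -2; 1×NCS = -1; sum -5.
W + (-5) = 1− ⇒ W is +4.

+4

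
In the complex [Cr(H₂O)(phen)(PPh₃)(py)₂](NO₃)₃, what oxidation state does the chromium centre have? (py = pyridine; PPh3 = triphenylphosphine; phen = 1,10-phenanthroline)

+3

3 nitrate outside the brackets (-1 each) → the complex ion is 3+.
Ligand charges: 2×py neutral; 1×H2O neutral; 1×PPh3 neutral; 1×phen neutral; sum 0.
Cr + (0) = 3+ ⇒ Cr is +3.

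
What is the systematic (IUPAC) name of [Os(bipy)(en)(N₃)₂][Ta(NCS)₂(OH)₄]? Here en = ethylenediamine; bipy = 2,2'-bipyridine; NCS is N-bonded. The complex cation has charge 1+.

diazido(2,2'-bipyridine)(ethylenediamine)osmium(III) tetrahydroxodiisothiocyanatotantalate(V)

The complex cation is given as 1+; its ligand charges sum to -2, so Os = +3.
A 1:1 salt means the anion carries the equal and opposite charge, 1−.
Anion: ligand charges sum to -6; for the ion to be 1−, Ta = +5.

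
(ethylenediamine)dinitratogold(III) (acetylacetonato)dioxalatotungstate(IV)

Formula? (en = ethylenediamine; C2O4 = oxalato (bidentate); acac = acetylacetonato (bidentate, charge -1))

[Au(en)(NO3)2][W(acac)(C2O4)2]

Cation [Au…]: ligand charges -2, Au(III) ⇒ ion charge 1+.
Anion [W…]: ligand charges -5, W(IV) ⇒ ion charge 1−.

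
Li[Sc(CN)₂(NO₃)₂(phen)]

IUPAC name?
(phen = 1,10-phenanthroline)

The 1 lithium counter-ion carries a total charge of +1, so each complex ion is 1−.
Ligand charges: 2×cyano (-1 each), 2×nitrato (-1 each), 1×1,10-phenanthroline (neutral); total -4. So Sc + (-4) = 1−, giving Sc = +3.
Ligands are named alphabetically: cyano before nitrato before phenanthroline.
The complex ion is anionic, so scandium takes the -ate form scandate(III).

lithium dicyanodinitrato(1,10-phenanthroline)scandate(III)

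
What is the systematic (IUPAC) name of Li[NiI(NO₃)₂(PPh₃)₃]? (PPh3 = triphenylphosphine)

The 1 lithium counter-ion carries a total charge of +1, so each complex ion is 1−.
Ligand charges: 1×iodo (-1 each), 2×nitrato (-1 each), 3×triphenylphosphine (neutral); total -3. So Ni + (-3) = 1−, giving Ni = +2.
Ligands are named alphabetically: iodo before nitrato before triphenylphosphine.
The complex ion is anionic, so nickel takes the -ate form nickelate(II).

lithium iododinitratotris(triphenylphosphine)nickelate(II)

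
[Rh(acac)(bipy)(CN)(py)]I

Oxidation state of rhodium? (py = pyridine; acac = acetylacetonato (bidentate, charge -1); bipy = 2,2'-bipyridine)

+3

1 iodide outside the brackets (-1 each) → the complex ion is 1+.
Ligand charges: 1×py neutral; 1×acac = -1; 1×CN = -1; 1×bipy neutral; sum -2.
Rh + (-2) = 1+ ⇒ Rh is +3.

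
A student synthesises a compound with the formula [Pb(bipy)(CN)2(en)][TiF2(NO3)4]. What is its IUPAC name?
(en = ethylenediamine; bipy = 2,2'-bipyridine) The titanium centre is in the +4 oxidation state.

Both ions are complex: the cation is named first with the plain metal name, the anion second with the -ate form; each ion's ligands are alphabetised independently.
Ti is given as +4; the anion's ligand charges sum to -6, so the complex anion is 2−.
A 1:1 salt means the cation carries the equal and opposite charge, 2+.
Cation: ligand charges sum to -2; for the ion to be 2+, Pb = +4.

(2,2'-bipyridine)dicyano(ethylenediamine)lead(IV) difluorotetranitratotitanate(IV)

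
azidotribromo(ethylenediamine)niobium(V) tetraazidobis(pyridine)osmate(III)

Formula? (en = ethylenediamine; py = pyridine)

[NbBr3(en)(N3)][Os(N3)4(py)2]

Cation [Nb…]: ligand charges -4, Nb(V) ⇒ ion charge 1+.
Anion [Os…]: ligand charges -4, Os(III) ⇒ ion charge 1−.
One 1+ cation balances one 1− anion.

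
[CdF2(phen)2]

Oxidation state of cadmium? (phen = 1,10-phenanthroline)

No counter-ion: the bracketed complex is neutral.
Ligand charges: 2×F = -2; 2×phen neutral; sum -2.
Cd + (-2) = 0 ⇒ Cd is +2.

+2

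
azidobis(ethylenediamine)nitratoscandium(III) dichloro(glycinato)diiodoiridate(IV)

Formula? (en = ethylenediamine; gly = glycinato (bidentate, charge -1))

[Sc(en)2(N3)(NO3)][IrCl2(gly)I2]

Cation [Sc…]: ligand charges -2, Sc(III) ⇒ ion charge 1+.
Anion [Ir…]: ligand charges -5, Ir(IV) ⇒ ion charge 1−.
One 1+ cation balances one 1− anion.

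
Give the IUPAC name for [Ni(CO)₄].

There is no counter-ion, so the complex is neutral overall.
Ligand charges: 4×carbonyl (neutral); total 0. So Ni + (0) = 0, giving Ni = 0.

tetracarbonylnickel(0)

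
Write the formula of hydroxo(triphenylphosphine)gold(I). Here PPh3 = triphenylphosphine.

[Au(OH)(PPh3)]

Ligands: 1 triphenylphosphine (PPh3, neutral), 1 hydroxo (OH, -1). Ligand charge sum = -1.
With Au in oxidation state +1, the complex ion is [Au...].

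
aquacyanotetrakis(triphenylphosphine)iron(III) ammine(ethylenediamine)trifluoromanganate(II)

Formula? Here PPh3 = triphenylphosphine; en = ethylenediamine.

Cation [Fe…]: ligand charges -1, Fe(III) ⇒ ion charge 2+.
Anion [Mn…]: ligand charges -3, Mn(II) ⇒ ion charge 1−.
One 2+ cation requires 2 of the 1− anion.

[Fe(CN)(H2O)(PPh3)4][Mn(en)F3(NH3)]2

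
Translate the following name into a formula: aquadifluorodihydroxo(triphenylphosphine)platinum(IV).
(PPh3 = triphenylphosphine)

Ligands: 2 fluoro (F, -1), 2 hydroxo (OH, -1), 1 aqua (H2O, neutral), 1 triphenylphosphine (PPh3, neutral). Ligand charge sum = -4.
With Pt in oxidation state +4, the complex ion is [Pt...].

[PtF2(H2O)(OH)2(PPh3)]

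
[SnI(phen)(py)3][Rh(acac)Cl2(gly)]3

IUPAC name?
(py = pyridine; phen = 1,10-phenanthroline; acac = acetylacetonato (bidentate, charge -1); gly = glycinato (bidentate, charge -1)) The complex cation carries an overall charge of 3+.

iodo(1,10-phenanthroline)tris(pyridine)tin(IV) (acetylacetonato)dichloro(glycinato)rhodate(III)

Both ions are complex: the cation is named first with the plain metal name, the anion second with the -ate form; each ion's ligands are alphabetised independently.
The complex cation is given as 3+; its ligand charges sum to -1, so Sn = +4.
With 3 anions per cation, each anion must be 3/3 = 1−.
Anion: ligand charges sum to -4; for the ion to be 1−, Rh = +3.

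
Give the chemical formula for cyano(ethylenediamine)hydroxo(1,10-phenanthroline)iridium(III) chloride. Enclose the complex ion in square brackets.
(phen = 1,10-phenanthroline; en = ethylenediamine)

Ligands: 1 1,10-phenanthroline (phen, neutral), 1 hydroxo (OH, -1), 1 ethylenediamine (en, neutral), 1 cyano (CN, -1). Ligand charge sum = -2.
With Ir in oxidation state +3, the complex ion is [Ir...]^1+.
Charge balance with chloride (-1) requires 1 complex ion per 1 chloride.

[Ir(CN)(en)(OH)(phen)]Cl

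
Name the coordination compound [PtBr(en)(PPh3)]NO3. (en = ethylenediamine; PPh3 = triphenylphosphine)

The 1 nitrate counter-ion carries a total charge of -1, so each complex ion is 1+.
Ligand charges: 1×ethylenediamine (neutral), 1×bromo (-1 each), 1×triphenylphosphine (neutral); total -1. So Pt + (-1) = 1+, giving Pt = +2.
Ligands are named alphabetically: bromo before ethylenediamine before triphenylphosphine.

bromo(ethylenediamine)(triphenylphosphine)platinum(II) nitrate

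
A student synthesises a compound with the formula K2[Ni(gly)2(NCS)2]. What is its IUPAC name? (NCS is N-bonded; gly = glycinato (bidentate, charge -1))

The 2 potassium counter-ions carry a total charge of +2, so each complex ion is 2−.
Ligand charges: 2×isothiocyanato (-1 each), 2×glycinato (-1 each); total -4. So Ni + (-4) = 2−, giving Ni = +2.
Ligands are named alphabetically: glycinato before isothiocyanato.
The complex ion is anionic, so nickel takes the -ate form nickelate(II).

potassium bis(glycinato)diisothiocyanatonickelate(II)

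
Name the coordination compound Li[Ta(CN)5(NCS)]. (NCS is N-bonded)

lithium pentacyanoisothiocyanatotantalate(V)

The 1 lithium counter-ion carries a total charge of +1, so each complex ion is 1−.
Ligand charges: 5×cyano (-1 each), 1×isothiocyanato (-1 each); total -6. So Ta + (-6) = 1−, giving Ta = +5.
The complex ion is anionic, so tantalum takes the -ate form tantalate(V).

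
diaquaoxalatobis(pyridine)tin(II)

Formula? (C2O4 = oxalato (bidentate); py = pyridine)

Ligands: 2 aqua (H2O, neutral), 1 oxalato (C2O4, -2), 2 pyridine (py, neutral). Ligand charge sum = -2.
With Sn in oxidation state +2, the complex ion is [Sn...].

[Sn(C2O4)(H2O)2(py)2]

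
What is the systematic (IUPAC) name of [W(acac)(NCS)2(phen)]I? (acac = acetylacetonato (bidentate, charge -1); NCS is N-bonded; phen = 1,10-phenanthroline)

(acetylacetonato)diisothiocyanato(1,10-phenanthroline)tungsten(IV) iodide

The 1 iodide counter-ion carries a total charge of -1, so each complex ion is 1+.
Ligand charges: 1×acetylacetonato (-1 each), 2×isothiocyanato (-1 each), 1×1,10-phenanthroline (neutral); total -3. So W + (-3) = 1+, giving W = +4.
Ligands are named alphabetically: acetylacetonato before isothiocyanato before phenanthroline.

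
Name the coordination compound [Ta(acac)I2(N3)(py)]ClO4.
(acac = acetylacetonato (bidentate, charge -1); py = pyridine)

The 1 perchlorate counter-ion carries a total charge of -1, so each complex ion is 1+.
Ligand charges: 2×iodo (-1 each), 1×acetylacetonato (-1 each), 1×pyridine (neutral), 1×azido (-1 each); total -4. So Ta + (-4) = 1+, giving Ta = +5.
Ligands are named alphabetically: acetylacetonato before azido before iodo before pyridine.

(acetylacetonato)azidodiiodo(pyridine)tantalum(V) perchlorate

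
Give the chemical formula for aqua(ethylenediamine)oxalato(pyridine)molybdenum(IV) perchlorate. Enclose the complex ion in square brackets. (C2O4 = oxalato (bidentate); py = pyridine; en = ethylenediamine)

[Mo(C2O4)(en)(H2O)(py)](ClO4)2

Ligands: 1 aqua (H2O, neutral), 1 oxalato (C2O4, -2), 1 pyridine (py, neutral), 1 ethylenediamine (en, neutral). Ligand charge sum = -2.
With Mo in oxidation state +4, the complex ion is [Mo...]^2+.
Charge balance with perchlorate (-1) requires 1 complex ion per 2 perchlorate.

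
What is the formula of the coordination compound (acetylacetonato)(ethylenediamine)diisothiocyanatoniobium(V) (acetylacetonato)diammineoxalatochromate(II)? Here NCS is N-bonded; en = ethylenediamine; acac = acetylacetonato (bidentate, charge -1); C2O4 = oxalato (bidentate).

Cation [Nb…]: ligand charges -3, Nb(V) ⇒ ion charge 2+.
Anion [Cr…]: ligand charges -3, Cr(II) ⇒ ion charge 1−.

[Nb(acac)(en)(NCS)2][Cr(acac)(C2O4)(NH3)2]2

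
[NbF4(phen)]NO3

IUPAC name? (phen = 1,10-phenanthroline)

tetrafluoro(1,10-phenanthroline)niobium(V) nitrate

The 1 nitrate counter-ion carries a total charge of -1, so each complex ion is 1+.
Ligand charges: 4×fluoro (-1 each), 1×1,10-phenanthroline (neutral); total -4. So Nb + (-4) = 1+, giving Nb = +5.
Ligands are named alphabetically: fluoro before phenanthroline.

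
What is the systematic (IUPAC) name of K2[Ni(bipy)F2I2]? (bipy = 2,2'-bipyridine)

potassium (2,2'-bipyridine)difluorodiiodonickelate(II)

The 2 potassium counter-ions carry a total charge of +2, so each complex ion is 2−.
Ligand charges: 1×2,2'-bipyridine (neutral), 2×fluoro (-1 each), 2×iodo (-1 each); total -4. So Ni + (-4) = 2−, giving Ni = +2.
Ligands are named alphabetically: bipyridine before fluoro before iodo.
The complex ion is anionic, so nickel takes the -ate form nickelate(II).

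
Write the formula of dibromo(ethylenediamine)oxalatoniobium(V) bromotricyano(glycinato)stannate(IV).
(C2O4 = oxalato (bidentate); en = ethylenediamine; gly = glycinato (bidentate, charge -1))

[NbBr2(C2O4)(en)][SnBr(CN)3(gly)]

Cation [Nb…]: ligand charges -4, Nb(V) ⇒ ion charge 1+.
Anion [Sn…]: ligand charges -5, Sn(IV) ⇒ ion charge 1−.
One 1+ cation balances one 1− anion.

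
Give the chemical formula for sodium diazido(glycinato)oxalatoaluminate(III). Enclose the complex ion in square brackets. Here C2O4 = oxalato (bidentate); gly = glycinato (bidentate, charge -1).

Na2[Al(C2O4)(gly)(N3)2]

Ligands: 2 azido (N3, -1), 1 oxalato (C2O4, -2), 1 glycinato (gly, -1). Ligand charge sum = -5.
With Al in oxidation state +3, the complex ion is [Al...]^2−.
Charge balance with sodium (+1) requires 1 complex ion per 2 sodium.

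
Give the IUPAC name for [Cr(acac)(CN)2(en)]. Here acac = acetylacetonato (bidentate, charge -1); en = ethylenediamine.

(acetylacetonato)dicyano(ethylenediamine)chromium(III)

There is no counter-ion, so the complex is neutral overall.
Ligand charges: 1×acetylacetonato (-1 each), 2×cyano (-1 each), 1×ethylenediamine (neutral); total -3. So Cr + (-3) = 0, giving Cr = +3.
Ligands are named alphabetically: acetylacetonato before cyano before ethylenediamine.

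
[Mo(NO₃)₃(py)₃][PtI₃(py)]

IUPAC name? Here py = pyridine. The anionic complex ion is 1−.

Both ions are complex: the cation is named first with the plain metal name, the anion second with the -ate form; each ion's ligands are alphabetised independently.
The complex anion is given as 1−; its ligand charges sum to -3, so Pt = +2.
A 1:1 salt means the cation carries the equal and opposite charge, 1+.
Cation: ligand charges sum to -3; for the ion to be 1+, Mo = +4.

trinitratotris(pyridine)molybdenum(IV) triiodo(pyridine)platinate(II)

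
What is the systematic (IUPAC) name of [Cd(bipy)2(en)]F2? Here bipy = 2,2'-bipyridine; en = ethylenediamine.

bis(2,2'-bipyridine)(ethylenediamine)cadmium(II) fluoride

The 2 fluoride counter-ions carry a total charge of -2, so each complex ion is 2+.
Ligand charges: 2×2,2'-bipyridine (neutral), 1×ethylenediamine (neutral); total 0. So Cd + (0) = 2+, giving Cd = +2.
Ligands are named alphabetically: bipyridine before ethylenediamine.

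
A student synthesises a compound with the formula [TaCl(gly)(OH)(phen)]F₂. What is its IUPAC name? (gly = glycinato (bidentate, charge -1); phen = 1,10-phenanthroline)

chloro(glycinato)hydroxo(1,10-phenanthroline)tantalum(V) fluoride

The 2 fluoride counter-ions carry a total charge of -2, so each complex ion is 2+.
Ligand charges: 1×chloro (-1 each), 1×hydroxo (-1 each), 1×glycinato (-1 each), 1×1,10-phenanthroline (neutral); total -3. So Ta + (-3) = 2+, giving Ta = +5.
Ligands are named alphabetically: chloro before glycinato before hydroxo before phenanthroline.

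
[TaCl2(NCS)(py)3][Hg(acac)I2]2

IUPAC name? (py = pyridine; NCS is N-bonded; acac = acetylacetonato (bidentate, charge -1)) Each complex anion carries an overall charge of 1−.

Both ions are complex: the cation is named first with the plain metal name, the anion second with the -ate form; each ion's ligands are alphabetised independently.
The complex anion is given as 1−; its ligand charges sum to -3, so Hg = +2.
With 2 anions per cation, the cation must be 2×1 = 2+.
Cation: ligand charges sum to -3; for the ion to be 2+, Ta = +5.

dichloroisothiocyanatotris(pyridine)tantalum(V) (acetylacetonato)diiodomercurate(II)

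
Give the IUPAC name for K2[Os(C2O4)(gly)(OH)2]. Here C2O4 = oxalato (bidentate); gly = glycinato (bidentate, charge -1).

The 2 potassium counter-ions carry a total charge of +2, so each complex ion is 2−.
Ligand charges: 1×oxalato (-2 each), 2×hydroxo (-1 each), 1×glycinato (-1 each); total -5. So Os + (-5) = 2−, giving Os = +3.
The complex ion is anionic, so osmium takes the -ate form osmate(III).

potassium (glycinato)dihydroxooxalatoosmate(III)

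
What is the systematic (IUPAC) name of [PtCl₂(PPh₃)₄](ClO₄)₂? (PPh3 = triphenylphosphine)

The 2 perchlorate counter-ions carry a total charge of -2, so each complex ion is 2+.
Ligand charges: 4×triphenylphosphine (neutral), 2×chloro (-1 each); total -2. So Pt + (-2) = 2+, giving Pt = +4.
Ligands are named alphabetically: chloro before triphenylphosphine.

dichlorotetrakis(triphenylphosphine)platinum(IV) perchlorate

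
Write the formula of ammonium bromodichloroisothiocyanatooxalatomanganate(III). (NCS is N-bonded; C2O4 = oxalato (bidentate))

Ligands: 1 bromo (Br, -1), 1 isothiocyanato (NCS, -1), 1 oxalato (C2O4, -2), 2 chloro (Cl, -1). Ligand charge sum = -6.
Charge balance with ammonium (+1) requires 1 complex ion per 3 ammonium.

(NH4)3[MnBr(C2O4)Cl2(NCS)]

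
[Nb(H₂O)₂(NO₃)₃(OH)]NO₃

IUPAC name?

The 1 nitrate counter-ion carries a total charge of -1, so each complex ion is 1+.
Ligand charges: 1×hydroxo (-1 each), 3×nitrato (-1 each), 2×aqua (neutral); total -4. So Nb + (-4) = 1+, giving Nb = +5.
Ligands are named alphabetically: aqua before hydroxo before nitrato.

diaquahydroxotrinitratoniobium(V) nitrate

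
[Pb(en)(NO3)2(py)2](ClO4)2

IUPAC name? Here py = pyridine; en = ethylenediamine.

(ethylenediamine)dinitratobis(pyridine)lead(IV) perchlorate

The 2 perchlorate counter-ions carry a total charge of -2, so each complex ion is 2+.
Ligand charges: 2×nitrato (-1 each), 2×pyridine (neutral), 1×ethylenediamine (neutral); total -2. So Pb + (-2) = 2+, giving Pb = +4.
Ligands are named alphabetically: ethylenediamine before nitrato before pyridine.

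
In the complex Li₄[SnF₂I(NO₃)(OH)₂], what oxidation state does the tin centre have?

+2

4 lithium outside the brackets (+1 each) → the complex ion is 4−.
Ligand charges: 2×OH = -2; 1×NO3 = -1; 1×I = -1; 2×F = -2; sum -6.
Sn + (-6) = 4− ⇒ Sn is +2.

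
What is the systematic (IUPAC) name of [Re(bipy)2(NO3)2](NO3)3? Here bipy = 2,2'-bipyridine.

bis(2,2'-bipyridine)dinitratorhenium(V) nitrate

The 3 nitrate counter-ions carry a total charge of -3, so each complex ion is 3+.
Ligand charges: 2×nitrato (-1 each), 2×2,2'-bipyridine (neutral); total -2. So Re + (-2) = 3+, giving Re = +5.
Ligands are named alphabetically: bipyridine before nitrato.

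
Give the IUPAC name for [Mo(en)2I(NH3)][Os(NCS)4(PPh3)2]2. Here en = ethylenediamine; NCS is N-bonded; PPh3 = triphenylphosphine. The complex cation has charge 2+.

Both ions are complex: the cation is named first with the plain metal name, the anion second with the -ate form; each ion's ligands are alphabetised independently.
The complex cation is given as 2+; its ligand charges sum to -1, so Mo = +3.
With 2 anions per cation, each anion must be 2/2 = 1−.
Anion: ligand charges sum to -4; for the ion to be 1−, Os = +3.

amminebis(ethylenediamine)iodomolybdenum(III) tetraisothiocyanatobis(triphenylphosphine)osmate(III)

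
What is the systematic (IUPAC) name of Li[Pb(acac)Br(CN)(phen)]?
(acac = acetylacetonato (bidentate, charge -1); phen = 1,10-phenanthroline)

The 1 lithium counter-ion carries a total charge of +1, so each complex ion is 1−.
Ligand charges: 1×acetylacetonato (-1 each), 1×bromo (-1 each), 1×1,10-phenanthroline (neutral), 1×cyano (-1 each); total -3. So Pb + (-3) = 1−, giving Pb = +2.
The complex ion is anionic, so lead takes the -ate form plumbate(II).

lithium (acetylacetonato)bromocyano(1,10-phenanthroline)plumbate(II)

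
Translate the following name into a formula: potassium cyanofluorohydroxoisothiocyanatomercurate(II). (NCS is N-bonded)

K2[Hg(CN)F(NCS)(OH)]

Ligands: 1 fluoro (F, -1), 1 isothiocyanato (NCS, -1), 1 hydroxo (OH, -1), 1 cyano (CN, -1). Ligand charge sum = -4.
Charge balance with potassium (+1) requires 1 complex ion per 2 potassium.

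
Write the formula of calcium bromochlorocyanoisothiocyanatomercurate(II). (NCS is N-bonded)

Ligands: 1 bromo (Br, -1), 1 cyano (CN, -1), 1 chloro (Cl, -1), 1 isothiocyanato (NCS, -1). Ligand charge sum = -4.
With Hg in oxidation state +2, the complex ion is [Hg...]^2−.
Charge balance with calcium (+2) requires 1 complex ion per 1 calcium.

Ca[HgBrCl(CN)(NCS)]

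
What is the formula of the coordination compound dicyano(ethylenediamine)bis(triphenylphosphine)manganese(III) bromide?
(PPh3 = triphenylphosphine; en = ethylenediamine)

Ligands: 2 cyano (CN, -1), 2 triphenylphosphine (PPh3, neutral), 1 ethylenediamine (en, neutral). Ligand charge sum = -2.
With Mn in oxidation state +3, the complex ion is [Mn...]^1+.
Charge balance with bromide (-1) requires 1 complex ion per 1 bromide.

[Mn(CN)2(en)(PPh3)2]Br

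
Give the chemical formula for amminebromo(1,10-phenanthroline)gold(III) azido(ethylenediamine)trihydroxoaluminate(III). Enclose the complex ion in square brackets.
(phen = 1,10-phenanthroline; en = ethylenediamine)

Cation [Au…]: ligand charges -1, Au(III) ⇒ ion charge 2+.
Anion [Al…]: ligand charges -4, Al(III) ⇒ ion charge 1−.
One 2+ cation requires 2 of the 1− anion.

[AuBr(NH3)(phen)][Al(en)(N3)(OH)3]2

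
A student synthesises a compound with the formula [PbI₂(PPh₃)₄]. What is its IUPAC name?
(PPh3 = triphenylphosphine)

diiodotetrakis(triphenylphosphine)lead(II)

There is no counter-ion, so the complex is neutral overall.
Ligand charges: 4×triphenylphosphine (neutral), 2×iodo (-1 each); total -2. So Pb + (-2) = 0, giving Pb = +2.
Ligands are named alphabetically: iodo before triphenylphosphine.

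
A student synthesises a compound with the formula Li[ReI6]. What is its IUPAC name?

The 1 lithium counter-ion carries a total charge of +1, so each complex ion is 1−.
Ligand charges: 6×iodo (-1 each); total -6. So Re + (-6) = 1−, giving Re = +5.
The complex ion is anionic, so rhenium takes the -ate form rhenate(V).

lithium hexaiodorhenate(V)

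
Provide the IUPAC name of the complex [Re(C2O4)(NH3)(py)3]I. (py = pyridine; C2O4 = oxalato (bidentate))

The 1 iodide counter-ion carries a total charge of -1, so each complex ion is 1+.
Ligand charges: 3×pyridine (neutral), 1×oxalato (-2 each), 1×ammine (neutral); total -2. So Re + (-2) = 1+, giving Re = +3.
Ligands are named alphabetically: ammine before oxalato before pyridine.

ammineoxalatotris(pyridine)rhenium(III) iodide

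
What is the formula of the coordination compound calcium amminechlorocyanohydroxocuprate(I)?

Ca[CuCl(CN)(NH3)(OH)]

Ligands: 1 chloro (Cl, -1), 1 ammine (NH3, neutral), 1 cyano (CN, -1), 1 hydroxo (OH, -1). Ligand charge sum = -3.
Charge balance with calcium (+2) requires 1 complex ion per 1 calcium.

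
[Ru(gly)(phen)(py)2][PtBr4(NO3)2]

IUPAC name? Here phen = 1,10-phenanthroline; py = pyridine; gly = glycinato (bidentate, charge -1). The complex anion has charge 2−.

Both ions are complex: the cation is named first with the plain metal name, the anion second with the -ate form; each ion's ligands are alphabetised independently.
The complex anion is given as 2−; its ligand charges sum to -6, so Pt = +4.
A 1:1 salt means the cation carries the equal and opposite charge, 2+.
Cation: ligand charges sum to -1; for the ion to be 2+, Ru = +3.

(glycinato)(1,10-phenanthroline)bis(pyridine)ruthenium(III) tetrabromodinitratoplatinate(IV)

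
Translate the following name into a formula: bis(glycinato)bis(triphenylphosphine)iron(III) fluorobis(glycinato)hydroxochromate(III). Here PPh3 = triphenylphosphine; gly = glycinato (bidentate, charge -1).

[Fe(gly)2(PPh3)2][CrF(gly)2(OH)]

Cation [Fe…]: ligand charges -2, Fe(III) ⇒ ion charge 1+.
Anion [Cr…]: ligand charges -4, Cr(III) ⇒ ion charge 1−.
One 1+ cation balances one 1− anion.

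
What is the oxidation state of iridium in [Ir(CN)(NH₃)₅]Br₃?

3 bromide outside the brackets (-1 each) → the complex ion is 3+.
Ligand charges: 5×NH3 neutral; 1×CN = -1; sum -1.
Ir + (-1) = 3+ ⇒ Ir is +4.

+4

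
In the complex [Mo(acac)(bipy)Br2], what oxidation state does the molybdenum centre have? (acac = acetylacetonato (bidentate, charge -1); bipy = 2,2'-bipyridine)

No counter-ion: the bracketed complex is neutral.
Ligand charges: 1×acac = -1; 2×Br = -2; 1×bipy neutral; sum -3.
Mo + (-3) = 0 ⇒ Mo is +3.

+3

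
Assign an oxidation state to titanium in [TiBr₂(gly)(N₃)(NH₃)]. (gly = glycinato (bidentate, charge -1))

+4

No counter-ion: the bracketed complex is neutral.
Ligand charges: 1×NH3 neutral; 2×Br = -2; 1×N3 = -1; 1×gly = -1; sum -4.
Ti + (-4) = 0 ⇒ Ti is +4.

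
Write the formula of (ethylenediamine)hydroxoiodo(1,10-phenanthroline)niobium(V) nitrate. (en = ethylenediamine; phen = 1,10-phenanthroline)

[Nb(en)I(OH)(phen)](NO3)3

Ligands: 1 iodo (I, -1), 1 ethylenediamine (en, neutral), 1 1,10-phenanthroline (phen, neutral), 1 hydroxo (OH, -1). Ligand charge sum = -2.
Charge balance with nitrate (-1) requires 1 complex ion per 3 nitrate.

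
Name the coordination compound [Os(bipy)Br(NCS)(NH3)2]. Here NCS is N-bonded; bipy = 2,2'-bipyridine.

There is no counter-ion, so the complex is neutral overall.
Ligand charges: 2×ammine (neutral), 1×isothiocyanato (-1 each), 1×bromo (-1 each), 1×2,2'-bipyridine (neutral); total -2. So Os + (-2) = 0, giving Os = +2.
Ligands are named alphabetically: ammine before bipyridine before bromo before isothiocyanato.

diammine(2,2'-bipyridine)bromoisothiocyanatoosmium(II)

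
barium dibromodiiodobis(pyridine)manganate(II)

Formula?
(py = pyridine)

Ba[MnBr2I2(py)2]

Ligands: 2 bromo (Br, -1), 2 iodo (I, -1), 2 pyridine (py, neutral). Ligand charge sum = -4.
With Mn in oxidation state +2, the complex ion is [Mn...]^2−.
Charge balance with barium (+2) requires 1 complex ion per 1 barium.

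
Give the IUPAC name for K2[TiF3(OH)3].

potassium trifluorotrihydroxotitanate(IV)

The 2 potassium counter-ions carry a total charge of +2, so each complex ion is 2−.
Ligand charges: 3×hydroxo (-1 each), 3×fluoro (-1 each); total -6. So Ti + (-6) = 2−, giving Ti = +4.
Ligands are named alphabetically: fluoro before hydroxo.
The complex ion is anionic, so titanium takes the -ate form titanate(IV).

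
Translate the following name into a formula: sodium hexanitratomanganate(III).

Ligands: 6 nitrato (NO3, -1). Ligand charge sum = -6.
Charge balance with sodium (+1) requires 1 complex ion per 3 sodium.

Na3[Mn(NO3)6]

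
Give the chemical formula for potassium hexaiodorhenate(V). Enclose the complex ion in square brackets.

Ligands: 6 iodo (I, -1). Ligand charge sum = -6.
With Re in oxidation state +5, the complex ion is [Re...]^1−.
Charge balance with potassium (+1) requires 1 complex ion per 1 potassium.

K[ReI6]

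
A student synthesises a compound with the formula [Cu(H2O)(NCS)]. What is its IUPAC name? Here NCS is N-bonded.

There is no counter-ion, so the complex is neutral overall.
Ligand charges: 1×isothiocyanato (-1 each), 1×aqua (neutral); total -1. So Cu + (-1) = 0, giving Cu = +1.
Ligands are named alphabetically: aqua before isothiocyanato.

aquaisothiocyanatocopper(I)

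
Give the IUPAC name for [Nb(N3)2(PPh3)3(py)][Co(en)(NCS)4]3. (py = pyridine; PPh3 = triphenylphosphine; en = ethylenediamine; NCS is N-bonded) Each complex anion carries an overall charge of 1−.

Both ions are complex: the cation is named first with the plain metal name, the anion second with the -ate form; each ion's ligands are alphabetised independently.
The complex anion is given as 1−; its ligand charges sum to -4, so Co = +3.
With 3 anions per cation, the cation must be 3×1 = 3+.
Cation: ligand charges sum to -2; for the ion to be 3+, Nb = +5.

diazido(pyridine)tris(triphenylphosphine)niobium(V) (ethylenediamine)tetraisothiocyanatocobaltate(III)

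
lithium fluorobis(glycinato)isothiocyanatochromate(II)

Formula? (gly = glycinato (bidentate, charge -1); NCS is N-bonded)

Ligands: 2 glycinato (gly, -1), 1 fluoro (F, -1), 1 isothiocyanato (NCS, -1). Ligand charge sum = -4.
Charge balance with lithium (+1) requires 1 complex ion per 2 lithium.

Li2[CrF(gly)2(NCS)]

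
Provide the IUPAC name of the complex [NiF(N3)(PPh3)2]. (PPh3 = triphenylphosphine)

There is no counter-ion, so the complex is neutral overall.
Ligand charges: 1×azido (-1 each), 1×fluoro (-1 each), 2×triphenylphosphine (neutral); total -2. So Ni + (-2) = 0, giving Ni = +2.
Ligands are named alphabetically: azido before fluoro before triphenylphosphine.

azidofluorobis(triphenylphosphine)nickel(II)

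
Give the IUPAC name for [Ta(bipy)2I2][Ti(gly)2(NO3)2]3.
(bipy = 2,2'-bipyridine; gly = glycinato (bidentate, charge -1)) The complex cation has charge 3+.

Both ions are complex: the cation is named first with the plain metal name, the anion second with the -ate form; each ion's ligands are alphabetised independently.
The complex cation is given as 3+; its ligand charges sum to -2, so Ta = +5.
With 3 anions per cation, each anion must be 3/3 = 1−.
Anion: ligand charges sum to -4; for the ion to be 1−, Ti = +3.

bis(2,2'-bipyridine)diiodotantalum(V) bis(glycinato)dinitratotitanate(III)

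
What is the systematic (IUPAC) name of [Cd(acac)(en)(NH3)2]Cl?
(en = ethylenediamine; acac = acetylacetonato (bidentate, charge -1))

The 1 chloride counter-ion carries a total charge of -1, so each complex ion is 1+.
Ligand charges: 2×ammine (neutral), 1×ethylenediamine (neutral), 1×acetylacetonato (-1 each); total -1. So Cd + (-1) = 1+, giving Cd = +2.
Ligands are named alphabetically: acetylacetonato before ammine before ethylenediamine.

(acetylacetonato)diammine(ethylenediamine)cadmium(II) chloride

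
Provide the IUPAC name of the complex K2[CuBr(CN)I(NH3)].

The 2 potassium counter-ions carry a total charge of +2, so each complex ion is 2−.
Ligand charges: 1×ammine (neutral), 1×cyano (-1 each), 1×iodo (-1 each), 1×bromo (-1 each); total -3. So Cu + (-3) = 2−, giving Cu = +1.
The complex ion is anionic, so copper takes the -ate form cuprate(I).

potassium amminebromocyanoiodocuprate(I)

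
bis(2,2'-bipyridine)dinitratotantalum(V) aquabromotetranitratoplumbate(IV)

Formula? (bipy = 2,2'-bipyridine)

Cation [Ta…]: ligand charges -2, Ta(V) ⇒ ion charge 3+.
Anion [Pb…]: ligand charges -5, Pb(IV) ⇒ ion charge 1−.

[Ta(bipy)2(NO3)2][PbBr(H2O)(NO3)4]3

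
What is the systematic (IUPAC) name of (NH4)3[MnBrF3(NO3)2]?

The 3 ammonium counter-ions carry a total charge of +3, so each complex ion is 3−.
Ligand charges: 3×fluoro (-1 each), 2×nitrato (-1 each), 1×bromo (-1 each); total -6. So Mn + (-6) = 3−, giving Mn = +3.
Ligands are named alphabetically: bromo before fluoro before nitrato.
The complex ion is anionic, so manganese takes the -ate form manganate(III).

ammonium bromotrifluorodinitratomanganate(III)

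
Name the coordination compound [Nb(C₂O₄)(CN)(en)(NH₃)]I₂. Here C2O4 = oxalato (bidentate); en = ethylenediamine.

amminecyano(ethylenediamine)oxalatoniobium(V) iodide

The 2 iodide counter-ions carry a total charge of -2, so each complex ion is 2+.
Ligand charges: 1×cyano (-1 each), 1×ammine (neutral), 1×oxalato (-2 each), 1×ethylenediamine (neutral); total -3. So Nb + (-3) = 2+, giving Nb = +5.
Ligands are named alphabetically: ammine before cyano before ethylenediamine before oxalato.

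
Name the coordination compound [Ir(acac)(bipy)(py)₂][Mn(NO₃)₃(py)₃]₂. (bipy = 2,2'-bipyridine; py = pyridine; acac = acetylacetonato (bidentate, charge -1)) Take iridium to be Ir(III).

(acetylacetonato)(2,2'-bipyridine)bis(pyridine)iridium(III) trinitratotris(pyridine)manganate(II)

Ir is given as +3; the cation's ligand charges sum to -1, so the complex cation is 2+.
With 2 anions per cation, each anion must be 2/2 = 1−.
Anion: ligand charges sum to -3; for the ion to be 1−, Mn = +2.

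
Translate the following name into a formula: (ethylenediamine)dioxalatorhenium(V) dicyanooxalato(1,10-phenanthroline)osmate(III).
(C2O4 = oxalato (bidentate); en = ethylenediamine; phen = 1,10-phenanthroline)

[Re(C2O4)2(en)][Os(C2O4)(CN)2(phen)]

Cation [Re…]: ligand charges -4, Re(V) ⇒ ion charge 1+.
Anion [Os…]: ligand charges -4, Os(III) ⇒ ion charge 1−.
One 1+ cation balances one 1− anion.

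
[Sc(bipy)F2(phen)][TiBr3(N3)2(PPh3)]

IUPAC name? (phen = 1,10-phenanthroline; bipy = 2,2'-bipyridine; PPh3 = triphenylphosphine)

Scandium is always +3 in its complexes; the cation's ligand charges sum to -2, so the complex cation is 1+.
A 1:1 salt means the anion carries the equal and opposite charge, 1−.
Anion: ligand charges sum to -5; for the ion to be 1−, Ti = +4.

(2,2'-bipyridine)difluoro(1,10-phenanthroline)scandium(III) diazidotribromo(triphenylphosphine)titanate(IV)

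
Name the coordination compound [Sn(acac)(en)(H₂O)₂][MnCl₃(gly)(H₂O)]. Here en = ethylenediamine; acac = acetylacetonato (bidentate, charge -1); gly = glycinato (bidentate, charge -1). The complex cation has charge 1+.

The complex cation is given as 1+; its ligand charges sum to -1, so Sn = +2.
A 1:1 salt means the anion carries the equal and opposite charge, 1−.
Anion: ligand charges sum to -4; for the ion to be 1−, Mn = +3.

(acetylacetonato)diaqua(ethylenediamine)tin(II) aquatrichloro(glycinato)manganate(III)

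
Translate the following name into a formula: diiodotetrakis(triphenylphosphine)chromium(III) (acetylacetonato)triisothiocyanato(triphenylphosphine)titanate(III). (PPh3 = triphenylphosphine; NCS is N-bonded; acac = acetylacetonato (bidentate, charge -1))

[CrI2(PPh3)4][Ti(acac)(NCS)3(PPh3)]

Cation [Cr…]: ligand charges -2, Cr(III) ⇒ ion charge 1+.
Anion [Ti…]: ligand charges -4, Ti(III) ⇒ ion charge 1−.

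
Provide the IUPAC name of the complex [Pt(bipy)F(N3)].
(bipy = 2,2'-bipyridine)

There is no counter-ion, so the complex is neutral overall.
Ligand charges: 1×fluoro (-1 each), 1×2,2'-bipyridine (neutral), 1×azido (-1 each); total -2. So Pt + (-2) = 0, giving Pt = +2.
Ligands are named alphabetically: azido before bipyridine before fluoro.

azido(2,2'-bipyridine)fluoroplatinum(II)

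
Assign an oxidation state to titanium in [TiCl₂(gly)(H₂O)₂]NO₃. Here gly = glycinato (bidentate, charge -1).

+4

1 nitrate outside the brackets (-1 each) → the complex ion is 1+.
Ligand charges: 2×Cl = -2; 2×H2O neutral; 1×gly = -1; sum -3.
Ti + (-3) = 1+ ⇒ Ti is +4.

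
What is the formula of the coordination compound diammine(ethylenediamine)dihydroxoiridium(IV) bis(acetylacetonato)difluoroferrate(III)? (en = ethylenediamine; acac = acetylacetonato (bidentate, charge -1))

Cation [Ir…]: ligand charges -2, Ir(IV) ⇒ ion charge 2+.
Anion [Fe…]: ligand charges -4, Fe(III) ⇒ ion charge 1−.

[Ir(en)(NH3)2(OH)2][Fe(acac)2F2]2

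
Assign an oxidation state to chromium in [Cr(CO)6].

No counter-ion: the bracketed complex is neutral.
Ligand charges: 6×CO neutral; sum 0.
Cr + (0) = 0 ⇒ Cr is 0.

0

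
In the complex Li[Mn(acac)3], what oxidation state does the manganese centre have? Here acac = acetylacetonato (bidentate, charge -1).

+2

1 lithium outside the brackets (+1 each) → the complex ion is 1−.
Ligand charges: 3×acac = -3; sum -3.
Mn + (-3) = 1− ⇒ Mn is +2.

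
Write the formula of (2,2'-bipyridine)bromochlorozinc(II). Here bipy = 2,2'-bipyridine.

Ligands: 1 2,2'-bipyridine (bipy, neutral), 1 chloro (Cl, -1), 1 bromo (Br, -1). Ligand charge sum = -2.
With Zn in oxidation state +2, the complex ion is [Zn...].

[Zn(bipy)BrCl]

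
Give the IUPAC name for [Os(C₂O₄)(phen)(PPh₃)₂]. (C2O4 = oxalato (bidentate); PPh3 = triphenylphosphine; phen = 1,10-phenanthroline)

There is no counter-ion, so the complex is neutral overall.
Ligand charges: 1×oxalato (-2 each), 2×triphenylphosphine (neutral), 1×1,10-phenanthroline (neutral); total -2. So Os + (-2) = 0, giving Os = +2.
Ligands are named alphabetically: oxalato before phenanthroline before triphenylphosphine.

oxalato(1,10-phenanthroline)bis(triphenylphosphine)osmium(II)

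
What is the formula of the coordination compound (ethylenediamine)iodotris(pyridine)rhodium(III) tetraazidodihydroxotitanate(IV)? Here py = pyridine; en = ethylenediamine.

Cation [Rh…]: ligand charges -1, Rh(III) ⇒ ion charge 2+.
Anion [Ti…]: ligand charges -6, Ti(IV) ⇒ ion charge 2−.
One 2+ cation balances one 2− anion.

[Rh(en)I(py)3][Ti(N3)4(OH)2]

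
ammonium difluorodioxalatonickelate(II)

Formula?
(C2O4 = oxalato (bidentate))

(NH4)4[Ni(C2O4)2F2]

Ligands: 2 fluoro (F, -1), 2 oxalato (C2O4, -2). Ligand charge sum = -6.
With Ni in oxidation state +2, the complex ion is [Ni...]^4−.
Charge balance with ammonium (+1) requires 1 complex ion per 4 ammonium.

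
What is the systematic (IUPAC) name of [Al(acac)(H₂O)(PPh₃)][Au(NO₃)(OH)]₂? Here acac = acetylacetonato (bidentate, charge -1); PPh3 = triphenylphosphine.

(acetylacetonato)aqua(triphenylphosphine)aluminium(III) hydroxonitratoaurate(I)

Both ions are complex: the cation is named first with the plain metal name, the anion second with the -ate form; each ion's ligands are alphabetised independently.
Aluminium is always +3 in its complexes; the cation's ligand charges sum to -1, so the complex cation is 2+.
With 2 anions per cation, each anion must be 2/2 = 1−.
Anion: ligand charges sum to -2; for the ion to be 1−, Au = +1.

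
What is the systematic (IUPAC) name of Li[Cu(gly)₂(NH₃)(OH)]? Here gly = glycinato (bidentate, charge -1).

lithium amminebis(glycinato)hydroxocuprate(II)

The 1 lithium counter-ion carries a total charge of +1, so each complex ion is 1−.
Ligand charges: 1×ammine (neutral), 2×glycinato (-1 each), 1×hydroxo (-1 each); total -3. So Cu + (-3) = 1−, giving Cu = +2.
Ligands are named alphabetically: ammine before glycinato before hydroxo.
The complex ion is anionic, so copper takes the -ate form cuprate(II).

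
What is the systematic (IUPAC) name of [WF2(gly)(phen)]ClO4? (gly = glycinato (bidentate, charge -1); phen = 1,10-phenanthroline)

difluoro(glycinato)(1,10-phenanthroline)tungsten(IV) perchlorate

The 1 perchlorate counter-ion carries a total charge of -1, so each complex ion is 1+.
Ligand charges: 1×glycinato (-1 each), 1×1,10-phenanthroline (neutral), 2×fluoro (-1 each); total -3. So W + (-3) = 1+, giving W = +4.
Ligands are named alphabetically: fluoro before glycinato before phenanthroline.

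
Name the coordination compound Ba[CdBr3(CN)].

The 1 barium counter-ion carries a total charge of +2, so each complex ion is 2−.
Ligand charges: 3×bromo (-1 each), 1×cyano (-1 each); total -4. So Cd + (-4) = 2−, giving Cd = +2.
Ligands are named alphabetically: bromo before cyano.
The complex ion is anionic, so cadmium takes the -ate form cadmate(II).

barium tribromocyanocadmate(II)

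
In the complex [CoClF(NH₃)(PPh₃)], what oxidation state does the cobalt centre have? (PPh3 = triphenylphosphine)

No counter-ion: the bracketed complex is neutral.
Ligand charges: 1×NH3 neutral; 1×Cl = -1; 1×PPh3 neutral; 1×F = -1; sum -2.
Co + (-2) = 0 ⇒ Co is +2.

+2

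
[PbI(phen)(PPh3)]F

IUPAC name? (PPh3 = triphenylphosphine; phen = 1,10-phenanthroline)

The 1 fluoride counter-ion carries a total charge of -1, so each complex ion is 1+.
Ligand charges: 1×triphenylphosphine (neutral), 1×1,10-phenanthroline (neutral), 1×iodo (-1 each); total -1. So Pb + (-1) = 1+, giving Pb = +2.
Ligands are named alphabetically: iodo before phenanthroline before triphenylphosphine.

iodo(1,10-phenanthroline)(triphenylphosphine)lead(II) fluoride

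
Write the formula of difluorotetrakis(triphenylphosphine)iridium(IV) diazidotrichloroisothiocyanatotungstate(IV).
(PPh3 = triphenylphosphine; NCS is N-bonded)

[IrF2(PPh3)4][WCl3(N3)2(NCS)]

Cation [Ir…]: ligand charges -2, Ir(IV) ⇒ ion charge 2+.
Anion [W…]: ligand charges -6, W(IV) ⇒ ion charge 2−.
One 2+ cation balances one 2− anion.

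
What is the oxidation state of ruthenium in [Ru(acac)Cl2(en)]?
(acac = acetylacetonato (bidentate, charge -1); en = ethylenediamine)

No counter-ion: the bracketed complex is neutral.
Ligand charges: 1×acac = -1; 2×Cl = -2; 1×en neutral; sum -3.
Ru + (-3) = 0 ⇒ Ru is +3.

+3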